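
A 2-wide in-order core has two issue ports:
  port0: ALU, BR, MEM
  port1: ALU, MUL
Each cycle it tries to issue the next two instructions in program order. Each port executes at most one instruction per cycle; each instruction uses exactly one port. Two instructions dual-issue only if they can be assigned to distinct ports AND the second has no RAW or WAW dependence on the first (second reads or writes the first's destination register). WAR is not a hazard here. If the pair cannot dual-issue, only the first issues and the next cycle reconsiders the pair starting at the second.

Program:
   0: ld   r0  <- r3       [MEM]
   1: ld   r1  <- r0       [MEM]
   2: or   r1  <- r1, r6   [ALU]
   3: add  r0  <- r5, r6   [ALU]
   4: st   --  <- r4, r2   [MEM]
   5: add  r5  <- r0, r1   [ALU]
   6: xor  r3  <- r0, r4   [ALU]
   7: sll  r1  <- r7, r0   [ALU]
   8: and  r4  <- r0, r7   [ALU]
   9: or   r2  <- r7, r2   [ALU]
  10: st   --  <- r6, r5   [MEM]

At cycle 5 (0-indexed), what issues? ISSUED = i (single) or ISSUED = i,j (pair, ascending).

ISSUED = 8,9

[0] i0  ld  -- no-port MEM/MEM
[1] i1  ld  -- RAW+WAW r1
[2] i2+i3  or/add  -- dual
[3] i4+i5  st/add  -- dual
[4] i6+i7  xor/sll  -- dual
[5] i8+i9  and/or  -- dual
[6] i10  st  -- tail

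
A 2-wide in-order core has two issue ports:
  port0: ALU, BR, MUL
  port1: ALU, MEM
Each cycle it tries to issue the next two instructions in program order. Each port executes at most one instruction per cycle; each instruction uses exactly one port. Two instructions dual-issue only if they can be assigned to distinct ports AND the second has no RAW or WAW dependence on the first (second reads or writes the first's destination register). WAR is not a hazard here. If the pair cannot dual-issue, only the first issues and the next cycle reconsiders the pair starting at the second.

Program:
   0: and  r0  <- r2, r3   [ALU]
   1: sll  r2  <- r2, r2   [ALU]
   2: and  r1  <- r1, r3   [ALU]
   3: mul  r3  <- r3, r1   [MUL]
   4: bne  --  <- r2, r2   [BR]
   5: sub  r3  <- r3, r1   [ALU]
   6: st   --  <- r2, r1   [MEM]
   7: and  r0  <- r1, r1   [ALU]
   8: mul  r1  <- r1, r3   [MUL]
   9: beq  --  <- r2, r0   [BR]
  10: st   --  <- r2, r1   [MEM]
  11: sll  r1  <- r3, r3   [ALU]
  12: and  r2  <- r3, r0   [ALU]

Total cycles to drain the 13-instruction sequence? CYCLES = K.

0. and.ALU+sll.ALU @i0,i1  | dual
1. and.ALU @i2  | RAW r1
2. mul.MUL @i3  | no-port MUL/BR
3. bne.BR+sub.ALU @i4,i5  | dual
4. st.MEM+and.ALU @i6,i7  | dual
5. mul.MUL @i8  | no-port MUL/BR
6. beq.BR+st.MEM @i9,i10  | dual
7. sll.ALU+and.ALU @i11,i12  | dual

CYCLES = 8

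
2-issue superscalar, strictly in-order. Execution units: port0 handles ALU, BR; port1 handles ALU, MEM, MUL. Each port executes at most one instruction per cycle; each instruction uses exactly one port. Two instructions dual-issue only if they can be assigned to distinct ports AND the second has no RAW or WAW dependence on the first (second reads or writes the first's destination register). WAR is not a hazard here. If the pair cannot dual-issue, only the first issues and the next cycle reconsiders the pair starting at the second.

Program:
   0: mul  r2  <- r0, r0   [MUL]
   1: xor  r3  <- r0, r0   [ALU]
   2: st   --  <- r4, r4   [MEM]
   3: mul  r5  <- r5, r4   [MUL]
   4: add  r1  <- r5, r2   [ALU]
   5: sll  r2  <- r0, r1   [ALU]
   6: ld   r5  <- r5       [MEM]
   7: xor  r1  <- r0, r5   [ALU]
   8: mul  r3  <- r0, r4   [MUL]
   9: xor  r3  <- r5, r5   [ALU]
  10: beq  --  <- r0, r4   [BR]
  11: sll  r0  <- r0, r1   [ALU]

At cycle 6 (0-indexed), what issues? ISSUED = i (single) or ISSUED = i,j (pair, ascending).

0. mul.MUL/xor.ALU @i0+i1  | dual
1. st.MEM @i2  | no-port MEM/MUL
2. mul.MUL @i3  | RAW r5
3. add.ALU @i4  | RAW r1
4. sll.ALU/ld.MEM @i5+i6  | dual
5. xor.ALU/mul.MUL @i7+i8  | dual
6. xor.ALU/beq.BR @i9+i10  | dual
7. sll.ALU @i11  | tail

ISSUED = 9,10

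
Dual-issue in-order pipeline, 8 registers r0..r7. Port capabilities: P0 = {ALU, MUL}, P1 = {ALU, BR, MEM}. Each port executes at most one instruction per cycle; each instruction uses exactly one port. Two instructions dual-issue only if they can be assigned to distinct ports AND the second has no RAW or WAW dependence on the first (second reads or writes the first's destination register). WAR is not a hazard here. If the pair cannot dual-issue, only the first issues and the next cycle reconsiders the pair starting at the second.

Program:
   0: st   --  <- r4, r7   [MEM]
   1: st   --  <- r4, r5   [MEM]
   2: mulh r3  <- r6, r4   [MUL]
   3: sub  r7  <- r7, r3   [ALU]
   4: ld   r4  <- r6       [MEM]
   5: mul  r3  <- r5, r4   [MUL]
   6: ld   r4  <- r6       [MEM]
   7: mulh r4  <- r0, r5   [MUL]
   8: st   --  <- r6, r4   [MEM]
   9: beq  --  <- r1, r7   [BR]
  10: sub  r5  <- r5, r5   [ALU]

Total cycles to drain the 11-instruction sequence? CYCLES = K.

c0: i0 st.MEM  no-port MEM/MEM
c1: i1,i2 st.MEM mulh.MUL  dual
c2: i3,i4 sub.ALU ld.MEM  dual
c3: i5,i6 mul.MUL ld.MEM  dual
c4: i7 mulh.MUL  RAW r4
c5: i8 st.MEM  no-port MEM/BR
c6: i9,i10 beq.BR sub.ALU  dual

CYCLES = 7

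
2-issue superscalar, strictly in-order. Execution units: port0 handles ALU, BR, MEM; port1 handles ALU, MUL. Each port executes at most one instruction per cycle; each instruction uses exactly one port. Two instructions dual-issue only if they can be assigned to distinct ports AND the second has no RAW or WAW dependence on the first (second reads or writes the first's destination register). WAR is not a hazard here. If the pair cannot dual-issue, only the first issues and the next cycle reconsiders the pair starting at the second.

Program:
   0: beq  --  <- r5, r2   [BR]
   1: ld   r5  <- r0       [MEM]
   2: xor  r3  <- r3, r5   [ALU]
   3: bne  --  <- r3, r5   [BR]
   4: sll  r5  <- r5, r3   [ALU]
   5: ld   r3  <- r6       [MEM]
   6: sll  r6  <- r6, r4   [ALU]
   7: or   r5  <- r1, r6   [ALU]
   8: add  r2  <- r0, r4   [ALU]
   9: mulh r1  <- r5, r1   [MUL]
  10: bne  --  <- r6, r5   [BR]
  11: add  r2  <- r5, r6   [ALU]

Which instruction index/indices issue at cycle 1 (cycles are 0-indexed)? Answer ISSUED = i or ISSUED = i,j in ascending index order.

ISSUED = 1

0. beq.BR @i0  | no-port BR/MEM
1. ld.MEM @i1  | RAW r5
2. xor.ALU @i2  | RAW r3
3. bne.BR+sll.ALU @i3/i4  | dual
4. ld.MEM+sll.ALU @i5/i6  | dual
5. or.ALU+add.ALU @i7/i8  | dual
6. mulh.MUL+bne.BR @i9/i10  | dual
7. add.ALU @i11  | tail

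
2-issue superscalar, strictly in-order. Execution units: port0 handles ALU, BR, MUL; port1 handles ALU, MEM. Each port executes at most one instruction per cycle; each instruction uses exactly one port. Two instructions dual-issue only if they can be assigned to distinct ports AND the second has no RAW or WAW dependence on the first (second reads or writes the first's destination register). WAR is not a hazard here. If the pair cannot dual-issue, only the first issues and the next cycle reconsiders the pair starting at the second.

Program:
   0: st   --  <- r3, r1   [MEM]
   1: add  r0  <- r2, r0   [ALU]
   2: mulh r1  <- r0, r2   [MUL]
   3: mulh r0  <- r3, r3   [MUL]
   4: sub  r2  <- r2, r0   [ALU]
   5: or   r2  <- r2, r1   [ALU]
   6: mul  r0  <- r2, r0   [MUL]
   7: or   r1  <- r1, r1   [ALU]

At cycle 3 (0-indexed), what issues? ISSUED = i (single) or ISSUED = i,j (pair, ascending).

t=0 i0+i1:st.MEM/add.ALU ; 2-wide
t=1 i2:mulh.MUL ; no-port MUL/MUL
t=2 i3:mulh.MUL ; RAW r0
t=3 i4:sub.ALU ; RAW+WAW r2
t=4 i5:or.ALU ; RAW r2
t=5 i6+i7:mul.MUL/or.ALU ; 2-wide

ISSUED = 4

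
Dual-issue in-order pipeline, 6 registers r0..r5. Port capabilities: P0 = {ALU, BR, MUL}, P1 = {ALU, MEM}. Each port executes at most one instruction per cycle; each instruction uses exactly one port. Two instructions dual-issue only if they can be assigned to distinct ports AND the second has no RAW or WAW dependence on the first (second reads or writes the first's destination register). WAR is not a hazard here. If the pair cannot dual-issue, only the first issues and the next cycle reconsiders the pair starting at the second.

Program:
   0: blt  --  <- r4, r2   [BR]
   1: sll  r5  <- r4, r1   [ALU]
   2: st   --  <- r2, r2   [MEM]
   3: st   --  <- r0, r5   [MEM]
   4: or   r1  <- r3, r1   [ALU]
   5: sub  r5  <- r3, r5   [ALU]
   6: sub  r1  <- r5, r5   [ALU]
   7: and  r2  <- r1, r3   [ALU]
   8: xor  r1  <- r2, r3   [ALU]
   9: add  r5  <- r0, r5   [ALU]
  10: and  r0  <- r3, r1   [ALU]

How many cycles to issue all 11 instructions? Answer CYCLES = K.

CYCLES = 8

  cy0 -> i0&i1 (blt.BR sll.ALU) 2-wide
  cy1 -> i2 (st.MEM) no-port MEM/MEM
  cy2 -> i3&i4 (st.MEM or.ALU) 2-wide
  cy3 -> i5 (sub.ALU) RAW r5
  cy4 -> i6 (sub.ALU) RAW r1
  cy5 -> i7 (and.ALU) RAW r2
  cy6 -> i8&i9 (xor.ALU add.ALU) 2-wide
  cy7 -> i10 (and.ALU) tail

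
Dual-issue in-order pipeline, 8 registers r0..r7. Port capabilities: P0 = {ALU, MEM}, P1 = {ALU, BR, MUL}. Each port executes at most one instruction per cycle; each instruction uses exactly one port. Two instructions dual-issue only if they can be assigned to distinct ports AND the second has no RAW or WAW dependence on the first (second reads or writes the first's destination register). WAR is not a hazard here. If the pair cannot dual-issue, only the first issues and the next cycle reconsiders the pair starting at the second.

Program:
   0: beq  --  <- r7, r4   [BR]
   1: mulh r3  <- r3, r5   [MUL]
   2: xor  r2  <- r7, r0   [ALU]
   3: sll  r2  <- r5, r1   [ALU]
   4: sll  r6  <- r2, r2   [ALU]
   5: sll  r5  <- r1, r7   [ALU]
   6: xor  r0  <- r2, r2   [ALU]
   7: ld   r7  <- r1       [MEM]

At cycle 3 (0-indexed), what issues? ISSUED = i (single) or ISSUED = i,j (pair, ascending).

#0 head=0: beq.BR i0 no-port BR/MUL
#1 head=1: mulh.MUL xor.ALU i1/i2 dual
#2 head=3: sll.ALU i3 RAW r2
#3 head=4: sll.ALU sll.ALU i4/i5 dual
#4 head=6: xor.ALU ld.MEM i6/i7 dual

ISSUED = 4,5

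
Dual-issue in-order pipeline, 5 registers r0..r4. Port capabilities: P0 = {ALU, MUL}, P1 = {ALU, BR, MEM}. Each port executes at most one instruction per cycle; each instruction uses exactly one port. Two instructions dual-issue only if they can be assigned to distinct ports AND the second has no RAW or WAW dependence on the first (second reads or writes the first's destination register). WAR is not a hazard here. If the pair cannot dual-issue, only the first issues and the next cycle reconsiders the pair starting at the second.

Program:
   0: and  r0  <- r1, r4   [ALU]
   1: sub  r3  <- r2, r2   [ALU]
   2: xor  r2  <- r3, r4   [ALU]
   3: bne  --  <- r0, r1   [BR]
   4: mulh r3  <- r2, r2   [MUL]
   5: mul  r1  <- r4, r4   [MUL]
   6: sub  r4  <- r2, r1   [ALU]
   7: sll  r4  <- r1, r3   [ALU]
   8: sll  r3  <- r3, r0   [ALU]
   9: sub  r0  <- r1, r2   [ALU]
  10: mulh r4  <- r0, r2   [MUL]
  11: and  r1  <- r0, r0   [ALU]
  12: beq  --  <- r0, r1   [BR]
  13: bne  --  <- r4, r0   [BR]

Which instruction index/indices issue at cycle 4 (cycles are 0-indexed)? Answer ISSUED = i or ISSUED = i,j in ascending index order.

ISSUED = 6

0. and.ALU sub.ALU @i0/i1  | dual
1. xor.ALU bne.BR @i2/i3  | dual
2. mulh.MUL @i4  | no-port MUL/MUL
3. mul.MUL @i5  | RAW r1
4. sub.ALU @i6  | WAW r4
5. sll.ALU sll.ALU @i7/i8  | dual
6. sub.ALU @i9  | RAW r0
7. mulh.MUL and.ALU @i10/i11  | dual
8. beq.BR @i12  | no-port BR/BR
9. bne.BR @i13  | tail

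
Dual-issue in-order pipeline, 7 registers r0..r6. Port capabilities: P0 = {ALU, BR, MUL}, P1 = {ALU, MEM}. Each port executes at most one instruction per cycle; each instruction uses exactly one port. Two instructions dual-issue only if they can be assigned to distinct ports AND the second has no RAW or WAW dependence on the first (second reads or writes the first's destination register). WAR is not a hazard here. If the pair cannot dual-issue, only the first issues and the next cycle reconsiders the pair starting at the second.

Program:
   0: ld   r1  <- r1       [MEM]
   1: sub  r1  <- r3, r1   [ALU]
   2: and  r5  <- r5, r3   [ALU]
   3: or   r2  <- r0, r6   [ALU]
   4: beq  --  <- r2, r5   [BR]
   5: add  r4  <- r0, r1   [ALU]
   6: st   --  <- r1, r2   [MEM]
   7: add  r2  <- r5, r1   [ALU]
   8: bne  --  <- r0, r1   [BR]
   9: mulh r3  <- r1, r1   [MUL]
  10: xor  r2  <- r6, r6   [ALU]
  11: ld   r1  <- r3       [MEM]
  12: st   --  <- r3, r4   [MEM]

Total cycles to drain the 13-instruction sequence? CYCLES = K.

#0 head=0: ld i0 RAW+WAW r1
#1 head=1: sub+and i1/i2 2-wide
#2 head=3: or i3 RAW r2
#3 head=4: beq+add i4/i5 2-wide
#4 head=6: st+add i6/i7 2-wide
#5 head=8: bne i8 no-port BR/MUL
#6 head=9: mulh+xor i9/i10 2-wide
#7 head=11: ld i11 no-port MEM/MEM
#8 head=12: st i12 tail

CYCLES = 9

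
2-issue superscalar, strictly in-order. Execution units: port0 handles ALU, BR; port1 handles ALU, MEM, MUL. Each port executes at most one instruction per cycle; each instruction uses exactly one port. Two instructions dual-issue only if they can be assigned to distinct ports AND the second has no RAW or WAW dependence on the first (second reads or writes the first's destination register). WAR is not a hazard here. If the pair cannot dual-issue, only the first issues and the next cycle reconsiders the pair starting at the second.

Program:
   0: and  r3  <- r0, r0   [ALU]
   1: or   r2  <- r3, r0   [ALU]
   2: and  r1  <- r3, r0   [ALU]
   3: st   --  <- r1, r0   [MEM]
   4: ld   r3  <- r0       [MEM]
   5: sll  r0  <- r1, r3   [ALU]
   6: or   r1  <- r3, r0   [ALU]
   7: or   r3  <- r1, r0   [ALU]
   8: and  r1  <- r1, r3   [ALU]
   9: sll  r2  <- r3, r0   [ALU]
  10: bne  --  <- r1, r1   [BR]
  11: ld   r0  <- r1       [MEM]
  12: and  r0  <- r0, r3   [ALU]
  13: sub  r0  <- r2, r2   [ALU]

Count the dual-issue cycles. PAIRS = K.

  cy0 -> i0 (and.ALU) RAW r3
  cy1 -> i1&i2 (or.ALU/and.ALU) 2-wide
  cy2 -> i3 (st.MEM) no-port MEM/MEM
  cy3 -> i4 (ld.MEM) RAW r3
  cy4 -> i5 (sll.ALU) RAW r0
  cy5 -> i6 (or.ALU) RAW r1
  cy6 -> i7 (or.ALU) RAW r3
  cy7 -> i8&i9 (and.ALU/sll.ALU) 2-wide
  cy8 -> i10&i11 (bne.BR/ld.MEM) 2-wide
  cy9 -> i12 (and.ALU) WAW r0
  cy10 -> i13 (sub.ALU) tail

PAIRS = 3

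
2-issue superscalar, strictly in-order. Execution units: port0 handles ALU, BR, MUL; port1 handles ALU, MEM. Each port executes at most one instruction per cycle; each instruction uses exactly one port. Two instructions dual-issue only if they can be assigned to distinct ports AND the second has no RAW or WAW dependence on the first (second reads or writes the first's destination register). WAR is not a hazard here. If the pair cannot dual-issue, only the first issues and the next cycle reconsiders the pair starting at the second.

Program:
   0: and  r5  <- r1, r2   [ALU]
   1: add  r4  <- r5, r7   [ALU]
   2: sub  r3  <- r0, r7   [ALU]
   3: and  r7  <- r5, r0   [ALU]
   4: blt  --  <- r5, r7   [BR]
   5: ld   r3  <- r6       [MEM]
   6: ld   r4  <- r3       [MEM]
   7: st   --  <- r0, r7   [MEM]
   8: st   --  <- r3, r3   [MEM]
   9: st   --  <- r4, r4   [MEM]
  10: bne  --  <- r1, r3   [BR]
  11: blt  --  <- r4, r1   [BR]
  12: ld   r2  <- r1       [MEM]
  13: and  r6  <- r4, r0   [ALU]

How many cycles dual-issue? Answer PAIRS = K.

PAIRS = 4

  cy0 -> i0 (and) RAW r5
  cy1 -> i1&i2 (add;sub) pair
  cy2 -> i3 (and) RAW r7
  cy3 -> i4&i5 (blt;ld) pair
  cy4 -> i6 (ld) no-port MEM/MEM
  cy5 -> i7 (st) no-port MEM/MEM
  cy6 -> i8 (st) no-port MEM/MEM
  cy7 -> i9&i10 (st;bne) pair
  cy8 -> i11&i12 (blt;ld) pair
  cy9 -> i13 (and) tail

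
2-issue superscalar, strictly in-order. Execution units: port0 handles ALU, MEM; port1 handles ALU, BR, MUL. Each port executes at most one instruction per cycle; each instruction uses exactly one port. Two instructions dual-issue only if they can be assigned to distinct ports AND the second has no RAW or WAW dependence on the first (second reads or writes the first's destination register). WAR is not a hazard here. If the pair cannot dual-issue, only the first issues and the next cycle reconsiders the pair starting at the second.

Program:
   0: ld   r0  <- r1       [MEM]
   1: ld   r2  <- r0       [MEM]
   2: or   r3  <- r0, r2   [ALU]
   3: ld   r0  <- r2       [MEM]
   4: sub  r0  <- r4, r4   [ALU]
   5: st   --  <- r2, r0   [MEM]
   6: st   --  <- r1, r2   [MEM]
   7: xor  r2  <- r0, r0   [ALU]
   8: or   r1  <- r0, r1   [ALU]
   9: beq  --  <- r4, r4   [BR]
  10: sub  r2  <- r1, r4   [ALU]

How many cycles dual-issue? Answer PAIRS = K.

  cy0 -> i0 (ld) no-port MEM/MEM
  cy1 -> i1 (ld) RAW r2
  cy2 -> i2+i3 (or+ld) 2-wide
  cy3 -> i4 (sub) RAW r0
  cy4 -> i5 (st) no-port MEM/MEM
  cy5 -> i6+i7 (st+xor) 2-wide
  cy6 -> i8+i9 (or+beq) 2-wide
  cy7 -> i10 (sub) tail

PAIRS = 3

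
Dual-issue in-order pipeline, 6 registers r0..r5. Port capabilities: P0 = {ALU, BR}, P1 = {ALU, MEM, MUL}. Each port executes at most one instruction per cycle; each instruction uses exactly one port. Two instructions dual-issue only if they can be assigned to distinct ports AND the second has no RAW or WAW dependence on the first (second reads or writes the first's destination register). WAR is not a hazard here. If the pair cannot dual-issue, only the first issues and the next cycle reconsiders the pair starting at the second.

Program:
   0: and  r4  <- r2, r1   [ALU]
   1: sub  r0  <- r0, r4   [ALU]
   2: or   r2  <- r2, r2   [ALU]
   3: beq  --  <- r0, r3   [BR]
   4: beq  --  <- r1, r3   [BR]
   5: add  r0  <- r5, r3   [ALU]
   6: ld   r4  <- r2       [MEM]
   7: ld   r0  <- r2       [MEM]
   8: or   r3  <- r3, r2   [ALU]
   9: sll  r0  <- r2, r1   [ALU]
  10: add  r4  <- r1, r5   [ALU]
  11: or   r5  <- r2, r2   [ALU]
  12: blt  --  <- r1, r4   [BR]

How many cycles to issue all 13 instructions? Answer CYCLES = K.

0. and.ALU @i0  | RAW r4
1. sub.ALU;or.ALU @i1/i2  | 2-wide
2. beq.BR @i3  | no-port BR/BR
3. beq.BR;add.ALU @i4/i5  | 2-wide
4. ld.MEM @i6  | no-port MEM/MEM
5. ld.MEM;or.ALU @i7/i8  | 2-wide
6. sll.ALU;add.ALU @i9/i10  | 2-wide
7. or.ALU;blt.BR @i11/i12  | 2-wide

CYCLES = 8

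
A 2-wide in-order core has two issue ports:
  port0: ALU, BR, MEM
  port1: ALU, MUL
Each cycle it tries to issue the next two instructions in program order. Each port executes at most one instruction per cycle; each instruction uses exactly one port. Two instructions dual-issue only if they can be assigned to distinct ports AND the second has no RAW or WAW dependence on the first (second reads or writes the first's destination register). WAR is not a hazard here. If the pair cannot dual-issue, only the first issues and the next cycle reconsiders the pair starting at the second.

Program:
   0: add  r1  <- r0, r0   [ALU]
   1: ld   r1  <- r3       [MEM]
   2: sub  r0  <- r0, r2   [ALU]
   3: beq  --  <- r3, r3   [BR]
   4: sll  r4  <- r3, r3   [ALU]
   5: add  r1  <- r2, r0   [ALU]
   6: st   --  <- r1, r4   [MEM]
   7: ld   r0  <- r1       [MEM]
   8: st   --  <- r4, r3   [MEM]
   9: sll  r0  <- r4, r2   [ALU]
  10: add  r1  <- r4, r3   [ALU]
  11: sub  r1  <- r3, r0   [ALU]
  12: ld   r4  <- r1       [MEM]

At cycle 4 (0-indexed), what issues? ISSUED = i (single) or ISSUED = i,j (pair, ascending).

ISSUED = 6

[0] i0  add  -- WAW r1
[1] i1&i2  ld/sub  -- 2-wide
[2] i3&i4  beq/sll  -- 2-wide
[3] i5  add  -- RAW r1
[4] i6  st  -- no-port MEM/MEM
[5] i7  ld  -- no-port MEM/MEM
[6] i8&i9  st/sll  -- 2-wide
[7] i10  add  -- WAW r1
[8] i11  sub  -- RAW r1
[9] i12  ld  -- tail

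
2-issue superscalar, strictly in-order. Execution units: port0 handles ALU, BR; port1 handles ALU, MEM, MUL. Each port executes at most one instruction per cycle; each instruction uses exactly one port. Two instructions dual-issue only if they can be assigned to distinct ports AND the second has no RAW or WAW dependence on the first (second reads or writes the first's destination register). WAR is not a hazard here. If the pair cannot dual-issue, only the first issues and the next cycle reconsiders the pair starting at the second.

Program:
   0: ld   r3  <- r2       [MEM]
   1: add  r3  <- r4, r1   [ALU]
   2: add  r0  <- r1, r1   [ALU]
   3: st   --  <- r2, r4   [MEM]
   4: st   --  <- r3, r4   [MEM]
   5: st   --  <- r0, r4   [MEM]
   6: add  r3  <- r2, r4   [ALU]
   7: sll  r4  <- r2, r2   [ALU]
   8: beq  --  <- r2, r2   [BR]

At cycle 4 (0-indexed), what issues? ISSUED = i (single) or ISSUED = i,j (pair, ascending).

  cy0 -> i0 (ld) WAW r3
  cy1 -> i1&i2 (add add) pair
  cy2 -> i3 (st) no-port MEM/MEM
  cy3 -> i4 (st) no-port MEM/MEM
  cy4 -> i5&i6 (st add) pair
  cy5 -> i7&i8 (sll beq) pair

ISSUED = 5,6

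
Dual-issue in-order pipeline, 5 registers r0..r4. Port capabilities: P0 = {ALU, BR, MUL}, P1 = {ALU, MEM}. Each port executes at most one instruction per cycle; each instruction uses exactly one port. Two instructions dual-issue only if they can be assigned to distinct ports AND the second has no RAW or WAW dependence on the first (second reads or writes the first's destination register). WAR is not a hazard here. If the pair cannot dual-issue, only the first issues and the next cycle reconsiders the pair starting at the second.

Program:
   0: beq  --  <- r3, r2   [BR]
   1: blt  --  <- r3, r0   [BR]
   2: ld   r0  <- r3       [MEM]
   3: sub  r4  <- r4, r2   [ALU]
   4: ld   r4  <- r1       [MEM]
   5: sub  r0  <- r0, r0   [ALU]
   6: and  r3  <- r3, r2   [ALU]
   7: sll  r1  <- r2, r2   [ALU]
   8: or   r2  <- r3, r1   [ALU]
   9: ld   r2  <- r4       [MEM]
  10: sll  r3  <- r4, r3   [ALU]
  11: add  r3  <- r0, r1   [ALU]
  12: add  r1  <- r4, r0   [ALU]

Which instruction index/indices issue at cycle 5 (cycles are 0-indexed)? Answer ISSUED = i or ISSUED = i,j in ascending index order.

ISSUED = 8

c0: i0 beq.BR  no-port BR/BR
c1: i1&i2 blt.BR ld.MEM  pair
c2: i3 sub.ALU  WAW r4
c3: i4&i5 ld.MEM sub.ALU  pair
c4: i6&i7 and.ALU sll.ALU  pair
c5: i8 or.ALU  WAW r2
c6: i9&i10 ld.MEM sll.ALU  pair
c7: i11&i12 add.ALU add.ALU  pair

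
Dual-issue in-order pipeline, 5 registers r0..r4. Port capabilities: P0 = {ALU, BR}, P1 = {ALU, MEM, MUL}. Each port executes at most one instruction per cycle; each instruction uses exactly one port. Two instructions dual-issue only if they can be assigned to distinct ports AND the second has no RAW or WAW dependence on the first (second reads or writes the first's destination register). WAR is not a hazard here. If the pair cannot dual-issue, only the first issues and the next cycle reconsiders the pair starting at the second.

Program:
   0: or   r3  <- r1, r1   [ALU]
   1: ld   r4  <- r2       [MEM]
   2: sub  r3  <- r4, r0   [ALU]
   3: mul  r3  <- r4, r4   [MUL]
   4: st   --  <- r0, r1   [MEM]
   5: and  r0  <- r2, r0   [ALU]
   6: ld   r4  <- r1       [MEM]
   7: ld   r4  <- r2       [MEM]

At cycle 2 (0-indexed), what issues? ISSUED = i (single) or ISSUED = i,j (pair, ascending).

  cy0 -> i0/i1 (or+ld) pair
  cy1 -> i2 (sub) WAW r3
  cy2 -> i3 (mul) no-port MUL/MEM
  cy3 -> i4/i5 (st+and) pair
  cy4 -> i6 (ld) no-port MEM/MEM
  cy5 -> i7 (ld) tail

ISSUED = 3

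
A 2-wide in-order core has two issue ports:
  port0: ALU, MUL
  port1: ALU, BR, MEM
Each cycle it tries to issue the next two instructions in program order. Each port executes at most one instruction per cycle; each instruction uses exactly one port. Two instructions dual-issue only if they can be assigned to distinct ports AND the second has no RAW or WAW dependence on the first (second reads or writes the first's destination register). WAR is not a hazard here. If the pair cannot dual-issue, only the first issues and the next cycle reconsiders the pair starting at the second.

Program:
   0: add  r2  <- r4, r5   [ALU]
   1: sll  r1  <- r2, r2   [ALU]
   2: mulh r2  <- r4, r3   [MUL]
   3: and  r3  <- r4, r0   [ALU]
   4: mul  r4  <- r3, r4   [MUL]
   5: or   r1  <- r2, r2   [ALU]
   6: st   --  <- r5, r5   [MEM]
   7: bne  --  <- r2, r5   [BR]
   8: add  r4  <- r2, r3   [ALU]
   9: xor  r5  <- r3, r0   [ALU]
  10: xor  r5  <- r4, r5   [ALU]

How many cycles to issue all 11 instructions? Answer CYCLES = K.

CYCLES = 8

#0 head=0: add.ALU i0 RAW r2
#1 head=1: sll.ALU;mulh.MUL i1/i2 2-wide
#2 head=3: and.ALU i3 RAW r3
#3 head=4: mul.MUL;or.ALU i4/i5 2-wide
#4 head=6: st.MEM i6 no-port MEM/BR
#5 head=7: bne.BR;add.ALU i7/i8 2-wide
#6 head=9: xor.ALU i9 RAW+WAW r5
#7 head=10: xor.ALU i10 tail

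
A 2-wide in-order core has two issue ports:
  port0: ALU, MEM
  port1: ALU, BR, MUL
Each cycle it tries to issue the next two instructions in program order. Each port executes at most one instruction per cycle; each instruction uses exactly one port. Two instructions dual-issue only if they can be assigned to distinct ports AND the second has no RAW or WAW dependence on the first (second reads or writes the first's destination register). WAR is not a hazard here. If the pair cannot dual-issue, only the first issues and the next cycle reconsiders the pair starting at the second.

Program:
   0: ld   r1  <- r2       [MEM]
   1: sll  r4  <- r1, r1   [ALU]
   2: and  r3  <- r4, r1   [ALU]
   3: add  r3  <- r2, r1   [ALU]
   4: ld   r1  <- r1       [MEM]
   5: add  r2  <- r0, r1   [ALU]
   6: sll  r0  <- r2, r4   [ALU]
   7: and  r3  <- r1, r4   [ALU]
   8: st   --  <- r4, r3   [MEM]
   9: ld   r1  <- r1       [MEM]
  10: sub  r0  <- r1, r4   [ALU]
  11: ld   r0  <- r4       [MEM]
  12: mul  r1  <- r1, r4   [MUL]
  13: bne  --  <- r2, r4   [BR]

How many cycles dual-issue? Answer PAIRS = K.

PAIRS = 3

  cy0 -> i0 (ld.MEM) RAW r1
  cy1 -> i1 (sll.ALU) RAW r4
  cy2 -> i2 (and.ALU) WAW r3
  cy3 -> i3,i4 (add.ALU ld.MEM) pair
  cy4 -> i5 (add.ALU) RAW r2
  cy5 -> i6,i7 (sll.ALU and.ALU) pair
  cy6 -> i8 (st.MEM) no-port MEM/MEM
  cy7 -> i9 (ld.MEM) RAW r1
  cy8 -> i10 (sub.ALU) WAW r0
  cy9 -> i11,i12 (ld.MEM mul.MUL) pair
  cy10 -> i13 (bne.BR) tail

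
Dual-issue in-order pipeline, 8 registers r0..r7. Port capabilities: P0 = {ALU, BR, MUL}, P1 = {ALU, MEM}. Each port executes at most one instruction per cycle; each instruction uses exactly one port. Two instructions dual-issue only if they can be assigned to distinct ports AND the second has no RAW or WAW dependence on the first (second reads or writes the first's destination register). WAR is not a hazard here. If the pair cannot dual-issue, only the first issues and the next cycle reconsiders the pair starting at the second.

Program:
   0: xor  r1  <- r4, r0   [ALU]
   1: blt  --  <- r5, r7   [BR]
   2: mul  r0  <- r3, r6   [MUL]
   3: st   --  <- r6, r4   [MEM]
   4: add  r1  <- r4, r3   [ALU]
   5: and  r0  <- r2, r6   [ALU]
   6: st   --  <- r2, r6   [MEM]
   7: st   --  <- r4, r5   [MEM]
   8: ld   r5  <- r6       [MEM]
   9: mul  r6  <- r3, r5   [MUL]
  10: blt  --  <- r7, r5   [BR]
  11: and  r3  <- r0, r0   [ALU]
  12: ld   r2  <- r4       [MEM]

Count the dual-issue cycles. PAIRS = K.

PAIRS = 4

0. xor blt @i0,i1  | dual
1. mul st @i2,i3  | dual
2. add and @i4,i5  | dual
3. st @i6  | no-port MEM/MEM
4. st @i7  | no-port MEM/MEM
5. ld @i8  | RAW r5
6. mul @i9  | no-port MUL/BR
7. blt and @i10,i11  | dual
8. ld @i12  | tail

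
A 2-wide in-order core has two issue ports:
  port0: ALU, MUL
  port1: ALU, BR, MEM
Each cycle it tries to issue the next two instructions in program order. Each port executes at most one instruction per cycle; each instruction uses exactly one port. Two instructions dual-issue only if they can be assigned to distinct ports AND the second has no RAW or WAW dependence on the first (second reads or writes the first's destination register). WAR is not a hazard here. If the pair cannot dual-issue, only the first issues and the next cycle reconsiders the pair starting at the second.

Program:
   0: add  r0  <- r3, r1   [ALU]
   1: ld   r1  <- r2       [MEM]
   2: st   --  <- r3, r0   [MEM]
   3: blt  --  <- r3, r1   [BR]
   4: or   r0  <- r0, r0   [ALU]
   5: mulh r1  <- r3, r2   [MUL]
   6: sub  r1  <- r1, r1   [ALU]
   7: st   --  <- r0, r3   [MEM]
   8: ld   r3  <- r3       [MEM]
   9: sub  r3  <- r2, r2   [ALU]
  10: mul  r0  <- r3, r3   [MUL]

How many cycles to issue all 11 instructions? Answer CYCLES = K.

CYCLES = 8

  cy0 -> i0/i1 (add.ALU;ld.MEM) dual
  cy1 -> i2 (st.MEM) no-port MEM/BR
  cy2 -> i3/i4 (blt.BR;or.ALU) dual
  cy3 -> i5 (mulh.MUL) RAW+WAW r1
  cy4 -> i6/i7 (sub.ALU;st.MEM) dual
  cy5 -> i8 (ld.MEM) WAW r3
  cy6 -> i9 (sub.ALU) RAW r3
  cy7 -> i10 (mul.MUL) tail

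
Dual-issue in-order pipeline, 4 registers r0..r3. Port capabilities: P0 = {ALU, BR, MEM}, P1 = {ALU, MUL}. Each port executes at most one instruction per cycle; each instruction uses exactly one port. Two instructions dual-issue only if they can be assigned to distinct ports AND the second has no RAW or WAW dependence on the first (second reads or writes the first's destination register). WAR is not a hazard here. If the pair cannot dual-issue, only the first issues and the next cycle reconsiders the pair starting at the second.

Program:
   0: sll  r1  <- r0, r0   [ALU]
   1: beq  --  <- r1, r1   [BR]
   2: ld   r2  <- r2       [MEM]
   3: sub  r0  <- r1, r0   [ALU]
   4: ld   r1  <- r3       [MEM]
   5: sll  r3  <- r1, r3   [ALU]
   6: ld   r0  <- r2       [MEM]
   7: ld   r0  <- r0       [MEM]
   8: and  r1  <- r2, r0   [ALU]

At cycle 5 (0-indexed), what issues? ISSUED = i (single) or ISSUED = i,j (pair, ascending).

ISSUED = 7

#0 head=0: sll.ALU i0 RAW r1
#1 head=1: beq.BR i1 no-port BR/MEM
#2 head=2: ld.MEM;sub.ALU i2+i3 pair
#3 head=4: ld.MEM i4 RAW r1
#4 head=5: sll.ALU;ld.MEM i5+i6 pair
#5 head=7: ld.MEM i7 RAW r0
#6 head=8: and.ALU i8 tail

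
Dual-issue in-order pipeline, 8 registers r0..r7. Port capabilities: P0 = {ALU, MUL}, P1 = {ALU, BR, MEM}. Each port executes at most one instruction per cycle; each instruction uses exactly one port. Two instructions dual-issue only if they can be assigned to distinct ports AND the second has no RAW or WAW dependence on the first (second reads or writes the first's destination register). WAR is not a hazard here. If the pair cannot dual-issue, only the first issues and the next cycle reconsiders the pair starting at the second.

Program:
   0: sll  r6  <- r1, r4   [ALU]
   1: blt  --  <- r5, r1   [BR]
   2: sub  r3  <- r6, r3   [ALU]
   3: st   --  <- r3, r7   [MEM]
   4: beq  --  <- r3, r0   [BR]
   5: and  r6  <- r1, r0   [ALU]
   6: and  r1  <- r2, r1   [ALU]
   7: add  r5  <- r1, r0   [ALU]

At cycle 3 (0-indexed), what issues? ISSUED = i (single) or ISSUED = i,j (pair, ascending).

c0: i0+i1 sll.ALU/blt.BR  pair
c1: i2 sub.ALU  RAW r3
c2: i3 st.MEM  no-port MEM/BR
c3: i4+i5 beq.BR/and.ALU  pair
c4: i6 and.ALU  RAW r1
c5: i7 add.ALU  tail

ISSUED = 4,5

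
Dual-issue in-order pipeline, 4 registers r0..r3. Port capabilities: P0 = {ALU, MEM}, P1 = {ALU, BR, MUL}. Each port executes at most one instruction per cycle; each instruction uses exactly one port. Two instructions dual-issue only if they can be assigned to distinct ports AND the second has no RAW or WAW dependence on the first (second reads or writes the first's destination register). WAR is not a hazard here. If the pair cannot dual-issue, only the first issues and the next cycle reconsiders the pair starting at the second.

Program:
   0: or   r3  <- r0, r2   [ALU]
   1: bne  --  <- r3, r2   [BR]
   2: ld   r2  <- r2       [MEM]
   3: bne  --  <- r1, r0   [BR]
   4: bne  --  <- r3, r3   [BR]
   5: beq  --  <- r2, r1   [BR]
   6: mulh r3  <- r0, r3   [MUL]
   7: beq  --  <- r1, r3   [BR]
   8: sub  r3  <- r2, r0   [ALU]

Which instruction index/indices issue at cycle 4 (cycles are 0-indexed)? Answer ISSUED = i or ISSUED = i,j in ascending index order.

t=0 i0:or.ALU ; RAW r3
t=1 i1/i2:bne.BR+ld.MEM ; pair
t=2 i3:bne.BR ; no-port BR/BR
t=3 i4:bne.BR ; no-port BR/BR
t=4 i5:beq.BR ; no-port BR/MUL
t=5 i6:mulh.MUL ; no-port MUL/BR
t=6 i7/i8:beq.BR+sub.ALU ; pair

ISSUED = 5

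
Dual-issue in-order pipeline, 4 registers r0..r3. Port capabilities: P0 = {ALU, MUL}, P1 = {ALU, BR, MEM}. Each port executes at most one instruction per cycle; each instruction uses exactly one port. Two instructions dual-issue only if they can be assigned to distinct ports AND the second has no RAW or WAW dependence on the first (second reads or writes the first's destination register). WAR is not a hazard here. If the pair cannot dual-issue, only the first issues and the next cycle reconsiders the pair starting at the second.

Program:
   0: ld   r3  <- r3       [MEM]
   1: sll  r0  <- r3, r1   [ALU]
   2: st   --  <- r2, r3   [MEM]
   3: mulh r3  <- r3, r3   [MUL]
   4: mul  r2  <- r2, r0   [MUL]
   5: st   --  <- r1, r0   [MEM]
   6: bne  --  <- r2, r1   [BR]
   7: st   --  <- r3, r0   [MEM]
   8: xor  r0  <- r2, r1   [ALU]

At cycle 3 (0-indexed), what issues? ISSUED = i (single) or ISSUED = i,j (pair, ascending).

  cy0 -> i0 (ld.MEM) RAW r3
  cy1 -> i1,i2 (sll.ALU;st.MEM) 2-wide
  cy2 -> i3 (mulh.MUL) no-port MUL/MUL
  cy3 -> i4,i5 (mul.MUL;st.MEM) 2-wide
  cy4 -> i6 (bne.BR) no-port BR/MEM
  cy5 -> i7,i8 (st.MEM;xor.ALU) 2-wide

ISSUED = 4,5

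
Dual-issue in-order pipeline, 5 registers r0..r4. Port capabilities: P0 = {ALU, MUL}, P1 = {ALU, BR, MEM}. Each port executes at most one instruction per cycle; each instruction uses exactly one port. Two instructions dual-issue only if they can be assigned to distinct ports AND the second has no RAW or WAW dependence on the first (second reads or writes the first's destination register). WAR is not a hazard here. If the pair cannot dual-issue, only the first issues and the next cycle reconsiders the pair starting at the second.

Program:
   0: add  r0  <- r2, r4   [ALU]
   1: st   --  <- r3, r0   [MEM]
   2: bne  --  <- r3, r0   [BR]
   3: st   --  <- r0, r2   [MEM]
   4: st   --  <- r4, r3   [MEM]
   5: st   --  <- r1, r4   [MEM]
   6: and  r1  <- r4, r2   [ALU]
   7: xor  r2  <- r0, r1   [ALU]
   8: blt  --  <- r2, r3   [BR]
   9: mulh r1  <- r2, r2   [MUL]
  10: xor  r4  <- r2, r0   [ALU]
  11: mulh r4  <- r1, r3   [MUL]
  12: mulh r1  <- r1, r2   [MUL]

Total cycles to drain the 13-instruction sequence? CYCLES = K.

CYCLES = 11

c0: i0 add  RAW r0
c1: i1 st  no-port MEM/BR
c2: i2 bne  no-port BR/MEM
c3: i3 st  no-port MEM/MEM
c4: i4 st  no-port MEM/MEM
c5: i5+i6 st;and  2-wide
c6: i7 xor  RAW r2
c7: i8+i9 blt;mulh  2-wide
c8: i10 xor  WAW r4
c9: i11 mulh  no-port MUL/MUL
c10: i12 mulh  tail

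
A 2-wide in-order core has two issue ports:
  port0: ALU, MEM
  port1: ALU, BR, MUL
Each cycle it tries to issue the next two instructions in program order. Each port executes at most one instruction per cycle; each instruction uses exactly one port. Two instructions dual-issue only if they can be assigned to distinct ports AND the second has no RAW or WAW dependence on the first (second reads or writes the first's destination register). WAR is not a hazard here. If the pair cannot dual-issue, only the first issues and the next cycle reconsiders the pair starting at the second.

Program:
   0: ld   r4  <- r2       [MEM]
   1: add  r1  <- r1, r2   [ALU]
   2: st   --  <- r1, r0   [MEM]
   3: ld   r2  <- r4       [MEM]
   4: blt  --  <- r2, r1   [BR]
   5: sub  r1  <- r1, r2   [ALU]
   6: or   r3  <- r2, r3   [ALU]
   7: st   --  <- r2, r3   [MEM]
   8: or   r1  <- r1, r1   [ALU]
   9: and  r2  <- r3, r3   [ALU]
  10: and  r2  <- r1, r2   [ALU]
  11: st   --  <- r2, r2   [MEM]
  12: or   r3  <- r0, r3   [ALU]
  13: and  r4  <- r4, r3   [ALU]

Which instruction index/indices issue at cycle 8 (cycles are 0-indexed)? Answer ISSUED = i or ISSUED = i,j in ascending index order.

c0: i0/i1 ld.MEM add.ALU  2-wide
c1: i2 st.MEM  no-port MEM/MEM
c2: i3 ld.MEM  RAW r2
c3: i4/i5 blt.BR sub.ALU  2-wide
c4: i6 or.ALU  RAW r3
c5: i7/i8 st.MEM or.ALU  2-wide
c6: i9 and.ALU  RAW+WAW r2
c7: i10 and.ALU  RAW r2
c8: i11/i12 st.MEM or.ALU  2-wide
c9: i13 and.ALU  tail

ISSUED = 11,12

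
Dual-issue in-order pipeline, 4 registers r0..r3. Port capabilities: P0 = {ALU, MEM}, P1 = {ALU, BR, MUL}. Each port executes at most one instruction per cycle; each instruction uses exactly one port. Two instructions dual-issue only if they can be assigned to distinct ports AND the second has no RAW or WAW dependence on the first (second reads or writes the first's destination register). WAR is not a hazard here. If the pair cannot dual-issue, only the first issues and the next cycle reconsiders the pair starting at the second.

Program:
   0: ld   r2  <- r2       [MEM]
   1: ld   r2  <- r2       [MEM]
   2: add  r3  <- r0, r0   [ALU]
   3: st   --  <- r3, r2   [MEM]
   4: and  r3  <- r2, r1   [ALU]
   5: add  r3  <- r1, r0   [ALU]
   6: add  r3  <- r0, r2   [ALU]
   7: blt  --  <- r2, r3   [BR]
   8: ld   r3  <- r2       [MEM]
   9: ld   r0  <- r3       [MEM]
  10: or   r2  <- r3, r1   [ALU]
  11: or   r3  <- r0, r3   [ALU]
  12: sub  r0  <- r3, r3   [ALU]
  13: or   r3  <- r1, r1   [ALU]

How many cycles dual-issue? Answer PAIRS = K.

PAIRS = 5

[0] i0  ld.MEM  -- no-port MEM/MEM
[1] i1+i2  ld.MEM+add.ALU  -- dual
[2] i3+i4  st.MEM+and.ALU  -- dual
[3] i5  add.ALU  -- WAW r3
[4] i6  add.ALU  -- RAW r3
[5] i7+i8  blt.BR+ld.MEM  -- dual
[6] i9+i10  ld.MEM+or.ALU  -- dual
[7] i11  or.ALU  -- RAW r3
[8] i12+i13  sub.ALU+or.ALU  -- dual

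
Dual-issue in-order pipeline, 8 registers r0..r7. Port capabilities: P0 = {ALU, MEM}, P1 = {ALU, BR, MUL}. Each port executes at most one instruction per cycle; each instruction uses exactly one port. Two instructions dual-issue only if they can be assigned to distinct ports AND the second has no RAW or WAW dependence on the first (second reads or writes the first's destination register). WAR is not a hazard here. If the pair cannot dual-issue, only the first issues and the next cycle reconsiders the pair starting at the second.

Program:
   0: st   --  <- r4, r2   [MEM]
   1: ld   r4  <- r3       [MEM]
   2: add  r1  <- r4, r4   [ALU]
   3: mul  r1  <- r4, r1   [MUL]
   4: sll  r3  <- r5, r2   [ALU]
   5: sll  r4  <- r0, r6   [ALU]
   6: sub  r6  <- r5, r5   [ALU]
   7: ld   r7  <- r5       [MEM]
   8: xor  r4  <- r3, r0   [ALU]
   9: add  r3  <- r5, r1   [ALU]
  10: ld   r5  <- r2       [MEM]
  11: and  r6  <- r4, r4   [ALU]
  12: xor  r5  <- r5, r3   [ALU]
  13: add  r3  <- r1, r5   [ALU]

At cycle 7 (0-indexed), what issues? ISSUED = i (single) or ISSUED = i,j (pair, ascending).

c0: i0 st  no-port MEM/MEM
c1: i1 ld  RAW r4
c2: i2 add  RAW+WAW r1
c3: i3/i4 mul/sll  dual
c4: i5/i6 sll/sub  dual
c5: i7/i8 ld/xor  dual
c6: i9/i10 add/ld  dual
c7: i11/i12 and/xor  dual
c8: i13 add  tail

ISSUED = 11,12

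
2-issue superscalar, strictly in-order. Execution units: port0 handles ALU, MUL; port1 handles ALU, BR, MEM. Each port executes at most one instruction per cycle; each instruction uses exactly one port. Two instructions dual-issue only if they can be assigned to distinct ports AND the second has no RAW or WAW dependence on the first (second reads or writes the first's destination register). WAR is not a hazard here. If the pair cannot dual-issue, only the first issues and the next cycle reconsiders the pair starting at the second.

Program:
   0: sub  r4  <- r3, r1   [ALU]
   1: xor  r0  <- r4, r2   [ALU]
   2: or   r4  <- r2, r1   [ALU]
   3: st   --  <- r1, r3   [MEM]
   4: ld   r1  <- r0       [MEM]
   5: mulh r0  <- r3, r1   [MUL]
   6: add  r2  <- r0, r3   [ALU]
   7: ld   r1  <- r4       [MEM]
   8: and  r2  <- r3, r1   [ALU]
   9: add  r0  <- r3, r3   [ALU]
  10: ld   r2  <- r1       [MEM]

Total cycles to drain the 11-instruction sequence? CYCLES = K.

CYCLES = 8

#0 head=0: sub.ALU i0 RAW r4
#1 head=1: xor.ALU/or.ALU i1/i2 pair
#2 head=3: st.MEM i3 no-port MEM/MEM
#3 head=4: ld.MEM i4 RAW r1
#4 head=5: mulh.MUL i5 RAW r0
#5 head=6: add.ALU/ld.MEM i6/i7 pair
#6 head=8: and.ALU/add.ALU i8/i9 pair
#7 head=10: ld.MEM i10 tail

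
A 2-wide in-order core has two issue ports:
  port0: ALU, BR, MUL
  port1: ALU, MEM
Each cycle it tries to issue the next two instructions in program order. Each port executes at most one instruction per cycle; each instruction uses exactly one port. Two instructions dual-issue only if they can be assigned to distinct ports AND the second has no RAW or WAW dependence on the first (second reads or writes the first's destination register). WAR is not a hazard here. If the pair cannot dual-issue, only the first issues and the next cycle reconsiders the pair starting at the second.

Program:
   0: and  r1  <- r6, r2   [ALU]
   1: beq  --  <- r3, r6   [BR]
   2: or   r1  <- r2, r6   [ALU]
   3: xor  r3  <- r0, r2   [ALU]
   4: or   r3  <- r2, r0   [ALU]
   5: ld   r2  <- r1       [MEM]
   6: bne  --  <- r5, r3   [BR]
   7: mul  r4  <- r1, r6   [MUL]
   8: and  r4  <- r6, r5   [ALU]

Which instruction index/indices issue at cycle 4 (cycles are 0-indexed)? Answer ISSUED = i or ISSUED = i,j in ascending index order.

ISSUED = 7

#0 head=0: and;beq i0+i1 dual
#1 head=2: or;xor i2+i3 dual
#2 head=4: or;ld i4+i5 dual
#3 head=6: bne i6 no-port BR/MUL
#4 head=7: mul i7 WAW r4
#5 head=8: and i8 tail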